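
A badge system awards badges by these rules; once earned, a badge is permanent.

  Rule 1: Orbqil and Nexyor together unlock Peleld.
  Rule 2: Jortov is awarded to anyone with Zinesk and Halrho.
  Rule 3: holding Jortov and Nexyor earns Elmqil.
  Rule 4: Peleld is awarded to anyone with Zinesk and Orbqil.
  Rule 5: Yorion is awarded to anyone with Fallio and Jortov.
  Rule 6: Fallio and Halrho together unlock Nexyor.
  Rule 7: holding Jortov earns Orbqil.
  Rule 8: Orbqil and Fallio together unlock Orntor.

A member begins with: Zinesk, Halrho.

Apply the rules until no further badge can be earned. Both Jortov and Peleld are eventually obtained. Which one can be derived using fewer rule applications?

Jortov: With Zinesk and Halrho, Jortov is earned (Rule 2). [1 rule application]
Peleld: With Zinesk and Halrho, Jortov is earned (Rule 2). With Jortov, Orbqil is earned (Rule 7). With Zinesk and Orbqil, Peleld is earned (Rule 4). [3 rule applications]
Jortov needs fewer.

Jortov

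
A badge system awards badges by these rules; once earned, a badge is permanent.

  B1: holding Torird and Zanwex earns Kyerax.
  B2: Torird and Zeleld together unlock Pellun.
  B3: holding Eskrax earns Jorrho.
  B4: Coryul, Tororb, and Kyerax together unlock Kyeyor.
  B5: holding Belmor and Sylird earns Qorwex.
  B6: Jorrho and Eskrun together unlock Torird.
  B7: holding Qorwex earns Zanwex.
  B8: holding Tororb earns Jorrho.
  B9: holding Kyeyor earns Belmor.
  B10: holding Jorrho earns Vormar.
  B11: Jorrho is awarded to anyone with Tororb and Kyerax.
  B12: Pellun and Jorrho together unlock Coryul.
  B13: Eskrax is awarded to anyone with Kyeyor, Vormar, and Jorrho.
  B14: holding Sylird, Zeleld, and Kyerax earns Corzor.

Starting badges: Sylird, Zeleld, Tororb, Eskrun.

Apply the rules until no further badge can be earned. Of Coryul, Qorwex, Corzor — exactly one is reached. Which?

With Tororb, Jorrho is earned (B8).
With Jorrho and Eskrun, Torird is earned (B6).
With Torird and Zeleld, Pellun is earned (B2).
With Pellun and Jorrho, Coryul is earned (B12).
Qorwex would need Belmor and Sylird (B5), but Belmor is never earned. Corzor would need Sylird, Zeleld, and Kyerax (B14), but Kyerax is never earned.

Coryul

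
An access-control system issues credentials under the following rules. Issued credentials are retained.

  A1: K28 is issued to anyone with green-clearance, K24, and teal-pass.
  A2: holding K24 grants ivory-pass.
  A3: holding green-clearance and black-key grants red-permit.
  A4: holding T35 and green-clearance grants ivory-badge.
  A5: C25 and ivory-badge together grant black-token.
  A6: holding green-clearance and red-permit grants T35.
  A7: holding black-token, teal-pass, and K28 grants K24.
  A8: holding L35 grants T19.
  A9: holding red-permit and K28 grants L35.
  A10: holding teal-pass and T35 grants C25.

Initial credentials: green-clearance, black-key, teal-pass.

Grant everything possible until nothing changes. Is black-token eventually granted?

Yes

Holding green-clearance and black-key grants red-permit (A3).
Holding green-clearance and red-permit grants T35 (A6).
Holding T35 and green-clearance grants ivory-badge (A4).
Holding teal-pass and T35 grants C25 (A10).
Holding C25 and ivory-badge grants black-token (A5).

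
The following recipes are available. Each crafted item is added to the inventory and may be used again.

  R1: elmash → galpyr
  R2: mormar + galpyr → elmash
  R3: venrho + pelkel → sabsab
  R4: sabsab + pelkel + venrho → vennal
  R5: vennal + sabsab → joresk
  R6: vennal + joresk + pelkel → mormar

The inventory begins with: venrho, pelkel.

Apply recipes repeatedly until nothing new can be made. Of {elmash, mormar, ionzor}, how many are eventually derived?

Using R3, venrho and pelkel make sabsab.
Using R4, sabsab, pelkel, and venrho make vennal.
Using R5, vennal and sabsab make joresk.
Using R6, vennal, joresk, and pelkel make mormar.
elmash would need mormar and galpyr (R2), but galpyr is never obtained.
mormar: reached.
No rule produces ionzor, and it is not given.
Reached: mormar — 1 of the 3.

1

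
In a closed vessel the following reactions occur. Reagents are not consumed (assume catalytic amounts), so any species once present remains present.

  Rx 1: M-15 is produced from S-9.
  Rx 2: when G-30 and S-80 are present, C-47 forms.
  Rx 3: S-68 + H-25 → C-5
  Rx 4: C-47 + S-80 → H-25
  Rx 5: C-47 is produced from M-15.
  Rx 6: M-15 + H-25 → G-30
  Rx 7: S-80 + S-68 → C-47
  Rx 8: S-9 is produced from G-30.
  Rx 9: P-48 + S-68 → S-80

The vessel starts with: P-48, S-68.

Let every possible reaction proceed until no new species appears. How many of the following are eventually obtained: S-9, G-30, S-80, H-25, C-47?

P-48 and S-68 present → S-80 forms (Rx 9).
S-80 and S-68 present → C-47 forms (Rx 7).
C-47 and S-80 present → H-25 forms (Rx 4).
S-9 would need G-30 (Rx 8), but G-30 never forms.
G-30 would need M-15 and H-25 (Rx 6), but M-15 never forms.
S-80: reached.
H-25: reached.
C-47: reached.
Reached: S-80, H-25, and C-47 — 3 of the 5.

3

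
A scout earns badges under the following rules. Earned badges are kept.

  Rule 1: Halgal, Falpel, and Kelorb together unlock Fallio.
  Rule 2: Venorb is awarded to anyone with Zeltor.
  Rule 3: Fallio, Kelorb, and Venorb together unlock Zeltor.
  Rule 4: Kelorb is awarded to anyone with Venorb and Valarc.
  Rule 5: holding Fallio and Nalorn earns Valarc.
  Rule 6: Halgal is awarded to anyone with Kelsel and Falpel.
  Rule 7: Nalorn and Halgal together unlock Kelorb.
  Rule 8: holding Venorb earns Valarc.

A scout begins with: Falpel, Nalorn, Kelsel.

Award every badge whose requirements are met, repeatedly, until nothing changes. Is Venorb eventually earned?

No

Venorb would need Zeltor (Rule 2), but Zeltor is never earned.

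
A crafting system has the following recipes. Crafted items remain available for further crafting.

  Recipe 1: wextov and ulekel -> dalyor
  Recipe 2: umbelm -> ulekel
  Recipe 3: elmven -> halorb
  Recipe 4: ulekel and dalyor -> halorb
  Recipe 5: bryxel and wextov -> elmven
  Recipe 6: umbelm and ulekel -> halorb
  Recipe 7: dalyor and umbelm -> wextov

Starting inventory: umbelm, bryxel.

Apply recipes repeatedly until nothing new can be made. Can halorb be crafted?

Yes

umbelm -> ulekel (Recipe 2).
umbelm and ulekel -> halorb (Recipe 6).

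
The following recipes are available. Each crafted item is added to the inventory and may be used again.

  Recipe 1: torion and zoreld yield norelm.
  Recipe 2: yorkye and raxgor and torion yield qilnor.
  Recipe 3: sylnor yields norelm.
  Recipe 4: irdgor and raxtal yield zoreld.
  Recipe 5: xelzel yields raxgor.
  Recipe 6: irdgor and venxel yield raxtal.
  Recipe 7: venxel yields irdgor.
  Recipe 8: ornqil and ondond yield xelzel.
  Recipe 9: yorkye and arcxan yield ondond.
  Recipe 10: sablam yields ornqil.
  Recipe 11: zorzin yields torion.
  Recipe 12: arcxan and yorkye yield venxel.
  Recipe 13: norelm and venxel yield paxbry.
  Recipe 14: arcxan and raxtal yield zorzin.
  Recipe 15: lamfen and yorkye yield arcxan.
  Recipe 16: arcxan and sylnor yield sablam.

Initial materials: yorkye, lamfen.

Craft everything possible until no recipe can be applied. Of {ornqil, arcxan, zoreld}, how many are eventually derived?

2

lamfen and yorkye → arcxan (Recipe 15).
arcxan and yorkye → venxel (Recipe 12).
Using Recipe 7, venxel makes irdgor.
Using Recipe 6, irdgor and venxel make raxtal.
irdgor and raxtal → zoreld (Recipe 4).
ornqil would need sablam (Recipe 10), but sablam is never obtained.
arcxan: reached.
zoreld: reached.
Reached: arcxan and zoreld — 2 of the 3.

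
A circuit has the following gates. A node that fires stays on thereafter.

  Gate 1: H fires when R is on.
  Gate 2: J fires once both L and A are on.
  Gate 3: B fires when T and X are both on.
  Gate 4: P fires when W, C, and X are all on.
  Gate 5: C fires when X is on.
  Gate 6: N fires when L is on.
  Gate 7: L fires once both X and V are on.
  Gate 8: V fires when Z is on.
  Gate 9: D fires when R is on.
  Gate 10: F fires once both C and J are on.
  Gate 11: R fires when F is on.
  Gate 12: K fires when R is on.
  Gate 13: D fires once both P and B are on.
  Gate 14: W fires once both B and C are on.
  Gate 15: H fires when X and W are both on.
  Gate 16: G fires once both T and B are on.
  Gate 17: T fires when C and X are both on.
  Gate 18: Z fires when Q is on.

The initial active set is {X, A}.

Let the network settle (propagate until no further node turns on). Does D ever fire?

Gate 5: X on → C on.
C and X are on, so T fires (Gate 17).
Gate 3: T and X on → B on.
Gate 14: B and C on → W on.
Gate 4: W, C, and X on → P on.
Gate 13: P and B on → D on.

Yes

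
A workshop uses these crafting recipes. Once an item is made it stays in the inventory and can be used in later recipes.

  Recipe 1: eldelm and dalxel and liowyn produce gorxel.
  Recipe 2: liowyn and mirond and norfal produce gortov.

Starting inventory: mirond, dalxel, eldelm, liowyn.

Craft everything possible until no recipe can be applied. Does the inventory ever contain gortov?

No

gortov would need liowyn, mirond, and norfal (Recipe 2), but norfal is never obtained.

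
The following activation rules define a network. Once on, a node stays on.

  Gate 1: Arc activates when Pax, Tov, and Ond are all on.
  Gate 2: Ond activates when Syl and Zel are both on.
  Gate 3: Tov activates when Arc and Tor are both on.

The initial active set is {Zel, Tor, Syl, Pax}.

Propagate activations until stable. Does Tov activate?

Tov would need Arc and Tor (Gate 3), but Arc never turns on.

No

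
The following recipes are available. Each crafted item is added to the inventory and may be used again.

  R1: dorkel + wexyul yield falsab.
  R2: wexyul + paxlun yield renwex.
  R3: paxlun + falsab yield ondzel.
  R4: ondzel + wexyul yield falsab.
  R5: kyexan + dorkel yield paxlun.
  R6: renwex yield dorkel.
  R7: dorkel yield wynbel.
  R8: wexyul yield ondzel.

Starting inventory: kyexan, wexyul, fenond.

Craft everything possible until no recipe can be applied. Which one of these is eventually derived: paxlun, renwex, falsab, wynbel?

wexyul → ondzel (R8).
Using R4, ondzel and wexyul make falsab.
wynbel would need dorkel (R7), but dorkel is never obtained. paxlun would need kyexan and dorkel (R5), but dorkel is never obtained. renwex would need wexyul and paxlun (R2), but paxlun is never obtained.

falsab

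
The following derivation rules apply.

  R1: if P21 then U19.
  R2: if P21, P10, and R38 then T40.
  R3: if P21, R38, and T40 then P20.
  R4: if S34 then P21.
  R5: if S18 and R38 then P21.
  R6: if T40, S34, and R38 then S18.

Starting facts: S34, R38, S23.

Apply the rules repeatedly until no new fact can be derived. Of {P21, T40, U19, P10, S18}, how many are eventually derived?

S34 holds, so P21 follows (R4).
From P21, R1 gives U19.
P21: reached.
T40 would need P21, P10, and R38 (R2), but P10 is never established.
U19: reached.
No rule produces P10, and it is not given.
S18 would need T40, S34, and R38 (R6), but T40 is never established.
Reached: P21 and U19 — 2 of the 5.

2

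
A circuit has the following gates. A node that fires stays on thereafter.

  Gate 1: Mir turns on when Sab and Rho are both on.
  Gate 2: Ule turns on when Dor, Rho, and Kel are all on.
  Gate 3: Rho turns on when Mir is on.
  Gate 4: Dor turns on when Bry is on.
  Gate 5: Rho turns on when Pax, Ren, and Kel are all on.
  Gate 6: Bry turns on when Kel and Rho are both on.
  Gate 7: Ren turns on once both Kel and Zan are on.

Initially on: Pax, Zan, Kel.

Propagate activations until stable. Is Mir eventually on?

No

Mir would need Sab and Rho (Gate 1), but Sab never turns on.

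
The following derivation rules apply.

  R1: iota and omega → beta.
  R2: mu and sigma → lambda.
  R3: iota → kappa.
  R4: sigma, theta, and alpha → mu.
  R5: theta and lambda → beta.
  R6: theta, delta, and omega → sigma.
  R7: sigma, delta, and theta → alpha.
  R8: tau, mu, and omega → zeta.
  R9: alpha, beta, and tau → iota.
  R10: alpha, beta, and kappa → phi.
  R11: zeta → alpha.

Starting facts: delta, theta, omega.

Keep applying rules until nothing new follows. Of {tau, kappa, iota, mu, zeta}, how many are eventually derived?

From theta, delta, and omega, R6 gives sigma.
sigma, delta, and theta hold, so alpha follows (R7).
sigma, theta, and alpha hold, so mu follows (R4).
No rule produces tau, and it is not given.
kappa would need iota (R3), but iota is never established.
iota would need alpha, beta, and tau (R9), but tau is never established.
mu: reached.
zeta would need tau, mu, and omega (R8), but tau is never established.
Reached: mu — 1 of the 5.

1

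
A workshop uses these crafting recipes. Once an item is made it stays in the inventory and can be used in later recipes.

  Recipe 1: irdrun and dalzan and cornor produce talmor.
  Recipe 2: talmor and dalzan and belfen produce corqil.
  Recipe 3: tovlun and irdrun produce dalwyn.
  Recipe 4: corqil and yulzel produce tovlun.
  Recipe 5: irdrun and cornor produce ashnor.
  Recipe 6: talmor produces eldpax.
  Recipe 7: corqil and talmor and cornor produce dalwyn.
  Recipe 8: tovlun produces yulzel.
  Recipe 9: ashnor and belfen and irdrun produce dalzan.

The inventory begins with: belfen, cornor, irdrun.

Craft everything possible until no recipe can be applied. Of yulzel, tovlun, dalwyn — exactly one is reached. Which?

Using Recipe 5, irdrun and cornor make ashnor.
Using Recipe 9, ashnor, belfen, and irdrun make dalzan.
Using Recipe 1, irdrun, dalzan, and cornor make talmor.
talmor and dalzan and belfen → corqil (Recipe 2).
corqil and talmor and cornor → dalwyn (Recipe 7).
tovlun would need corqil and yulzel (Recipe 4), but yulzel is never obtained. yulzel would need tovlun (Recipe 8), but tovlun is never obtained.

dalwyn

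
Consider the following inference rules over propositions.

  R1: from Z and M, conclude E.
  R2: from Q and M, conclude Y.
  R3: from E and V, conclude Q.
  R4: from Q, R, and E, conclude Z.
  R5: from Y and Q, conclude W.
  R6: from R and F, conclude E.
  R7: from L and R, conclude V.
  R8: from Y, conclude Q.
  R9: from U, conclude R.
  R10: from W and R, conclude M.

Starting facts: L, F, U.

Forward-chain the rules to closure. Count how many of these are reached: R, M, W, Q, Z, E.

U holds, so R follows (R9).
From R and F, R6 gives E.
From L and R, R7 gives V.
From E and V, R3 gives Q.
From Q, R, and E, R4 gives Z.
R: reached.
M would need W and R (R10), but W is never established.
W would need Y and Q (R5), but Y is never established.
Q: reached.
Z: reached.
E: reached.
Reached: R, Q, Z, and E — 4 of the 6.

4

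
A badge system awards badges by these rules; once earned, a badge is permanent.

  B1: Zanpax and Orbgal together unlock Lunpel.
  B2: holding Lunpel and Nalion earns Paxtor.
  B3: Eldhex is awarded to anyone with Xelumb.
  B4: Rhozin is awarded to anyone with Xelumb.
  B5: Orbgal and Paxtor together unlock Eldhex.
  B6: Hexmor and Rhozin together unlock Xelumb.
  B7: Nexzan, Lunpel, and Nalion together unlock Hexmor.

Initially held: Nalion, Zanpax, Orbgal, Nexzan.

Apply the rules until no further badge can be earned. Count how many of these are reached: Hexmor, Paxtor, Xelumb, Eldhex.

With Zanpax and Orbgal, Lunpel is earned (B1).
With Nexzan, Lunpel, and Nalion, Hexmor is earned (B7).
With Lunpel and Nalion, Paxtor is earned (B2).
With Orbgal and Paxtor, Eldhex is earned (B5).
Hexmor: reached.
Paxtor: reached.
Xelumb would need Hexmor and Rhozin (B6), but Rhozin is never earned.
Eldhex: reached.
Reached: Hexmor, Paxtor, and Eldhex — 3 of the 4.

3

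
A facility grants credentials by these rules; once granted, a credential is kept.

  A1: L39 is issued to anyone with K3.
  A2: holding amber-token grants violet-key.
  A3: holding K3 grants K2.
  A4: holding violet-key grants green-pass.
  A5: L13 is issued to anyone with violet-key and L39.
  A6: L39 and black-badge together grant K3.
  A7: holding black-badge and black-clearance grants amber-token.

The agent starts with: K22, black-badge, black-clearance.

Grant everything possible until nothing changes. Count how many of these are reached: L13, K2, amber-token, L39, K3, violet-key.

2

Holding black-badge and black-clearance grants amber-token (A7).
Holding amber-token grants violet-key (A2).
L13 would need violet-key and L39 (A5), but L39 is never granted.
K2 would need K3 (A3), but K3 is never granted.
amber-token: reached.
L39 would need K3 (A1), but K3 is never granted.
K3 would need L39 and black-badge (A6), but L39 is never granted.
violet-key: reached.
Reached: amber-token and violet-key — 2 of the 6.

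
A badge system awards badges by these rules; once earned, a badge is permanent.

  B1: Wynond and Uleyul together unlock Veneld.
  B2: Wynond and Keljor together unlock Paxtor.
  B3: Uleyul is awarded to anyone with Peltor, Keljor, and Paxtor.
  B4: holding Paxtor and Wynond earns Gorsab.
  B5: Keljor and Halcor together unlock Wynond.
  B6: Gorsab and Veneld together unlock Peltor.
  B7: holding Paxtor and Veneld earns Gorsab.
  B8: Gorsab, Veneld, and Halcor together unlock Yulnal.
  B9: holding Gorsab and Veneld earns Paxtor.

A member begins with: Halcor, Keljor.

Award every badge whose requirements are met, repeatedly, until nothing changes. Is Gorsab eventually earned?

With Keljor and Halcor, Wynond is earned (B5).
With Wynond and Keljor, Paxtor is earned (B2).
With Paxtor and Wynond, Gorsab is earned (B4).

Yes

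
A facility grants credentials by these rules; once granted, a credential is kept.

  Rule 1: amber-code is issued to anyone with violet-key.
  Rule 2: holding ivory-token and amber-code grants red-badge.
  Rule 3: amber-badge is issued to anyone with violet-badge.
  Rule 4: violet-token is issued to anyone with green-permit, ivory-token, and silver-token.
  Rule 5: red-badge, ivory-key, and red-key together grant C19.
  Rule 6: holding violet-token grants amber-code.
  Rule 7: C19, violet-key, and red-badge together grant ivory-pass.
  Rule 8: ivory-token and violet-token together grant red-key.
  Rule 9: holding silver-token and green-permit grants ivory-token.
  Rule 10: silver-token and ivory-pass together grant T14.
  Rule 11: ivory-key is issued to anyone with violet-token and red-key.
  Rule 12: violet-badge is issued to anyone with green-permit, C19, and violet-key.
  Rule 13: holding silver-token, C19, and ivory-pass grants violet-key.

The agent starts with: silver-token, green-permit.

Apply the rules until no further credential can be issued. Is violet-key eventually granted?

violet-key would need silver-token, C19, and ivory-pass (Rule 13), but ivory-pass is never granted.

No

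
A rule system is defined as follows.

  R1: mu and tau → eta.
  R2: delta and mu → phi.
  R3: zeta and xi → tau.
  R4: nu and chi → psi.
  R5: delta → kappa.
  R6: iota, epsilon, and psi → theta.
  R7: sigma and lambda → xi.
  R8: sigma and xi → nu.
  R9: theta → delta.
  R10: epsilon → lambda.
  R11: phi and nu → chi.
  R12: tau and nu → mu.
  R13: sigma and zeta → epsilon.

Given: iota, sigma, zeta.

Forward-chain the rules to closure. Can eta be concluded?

sigma and zeta hold, so epsilon follows (R13).
From epsilon, R10 gives lambda.
sigma and lambda hold, so xi follows (R7).
zeta and xi hold, so tau follows (R3).
From sigma and xi, R8 gives nu.
tau and nu hold, so mu follows (R12).
mu and tau hold, so eta follows (R1).

Yes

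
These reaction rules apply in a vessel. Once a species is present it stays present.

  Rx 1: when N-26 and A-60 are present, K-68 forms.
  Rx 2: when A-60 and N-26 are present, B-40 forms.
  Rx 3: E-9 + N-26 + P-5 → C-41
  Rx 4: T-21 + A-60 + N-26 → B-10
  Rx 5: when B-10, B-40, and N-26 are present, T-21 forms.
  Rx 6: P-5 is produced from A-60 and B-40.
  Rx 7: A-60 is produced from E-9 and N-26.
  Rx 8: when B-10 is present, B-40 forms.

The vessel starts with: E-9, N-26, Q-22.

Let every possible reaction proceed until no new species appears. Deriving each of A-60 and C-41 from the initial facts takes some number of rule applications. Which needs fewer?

A-60: E-9 and N-26 present → A-60 forms (Rx 7). [1 rule application]
C-41: E-9 and N-26 present → A-60 forms (Rx 7). A-60 and N-26 present → B-40 forms (Rx 2). A-60 and B-40 present → P-5 forms (Rx 6). E-9, N-26, and P-5 present → C-41 forms (Rx 3). [4 rule applications]
A-60 needs fewer.

A-60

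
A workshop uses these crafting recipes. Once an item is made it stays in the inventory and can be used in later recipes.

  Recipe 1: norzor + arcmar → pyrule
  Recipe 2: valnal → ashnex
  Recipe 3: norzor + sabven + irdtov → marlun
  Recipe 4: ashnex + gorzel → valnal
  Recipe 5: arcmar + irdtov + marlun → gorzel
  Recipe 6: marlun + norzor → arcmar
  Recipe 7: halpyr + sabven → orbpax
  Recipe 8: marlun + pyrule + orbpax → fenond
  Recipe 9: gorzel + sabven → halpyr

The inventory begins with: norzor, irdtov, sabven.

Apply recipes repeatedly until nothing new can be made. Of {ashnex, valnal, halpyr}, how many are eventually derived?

Using Recipe 3, norzor, sabven, and irdtov make marlun.
marlun + norzor → arcmar (Recipe 6).
Using Recipe 5, arcmar, irdtov, and marlun make gorzel.
gorzel + sabven → halpyr (Recipe 9).
ashnex would need valnal (Recipe 2), but valnal is never obtained.
valnal would need ashnex and gorzel (Recipe 4), but ashnex is never obtained.
halpyr: reached.
Reached: halpyr — 1 of the 3.

1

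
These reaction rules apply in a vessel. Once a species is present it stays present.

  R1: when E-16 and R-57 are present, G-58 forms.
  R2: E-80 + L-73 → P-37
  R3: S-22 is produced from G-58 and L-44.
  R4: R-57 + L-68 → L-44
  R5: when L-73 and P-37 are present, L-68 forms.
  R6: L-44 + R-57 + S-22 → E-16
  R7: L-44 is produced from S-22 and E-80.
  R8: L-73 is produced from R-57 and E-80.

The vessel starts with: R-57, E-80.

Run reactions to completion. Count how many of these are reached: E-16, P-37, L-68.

R-57 and E-80 present → L-73 forms (R8).
E-80 and L-73 present → P-37 forms (R2).
L-73 and P-37 present → L-68 forms (R5).
E-16 would need L-44, R-57, and S-22 (R6), but S-22 never forms.
P-37: reached.
L-68: reached.
Reached: P-37 and L-68 — 2 of the 3.

2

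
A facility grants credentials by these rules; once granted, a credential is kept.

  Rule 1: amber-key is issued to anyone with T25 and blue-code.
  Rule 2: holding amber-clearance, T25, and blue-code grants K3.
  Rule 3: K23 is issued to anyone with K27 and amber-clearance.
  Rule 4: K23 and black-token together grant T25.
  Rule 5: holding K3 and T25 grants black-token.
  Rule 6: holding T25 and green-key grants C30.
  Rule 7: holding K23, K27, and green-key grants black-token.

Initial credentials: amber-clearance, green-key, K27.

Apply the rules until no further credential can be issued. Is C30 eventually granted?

Holding K27 and amber-clearance grants K23 (Rule 3).
Holding K23, K27, and green-key grants black-token (Rule 7).
Holding K23 and black-token grants T25 (Rule 4).
Holding T25 and green-key grants C30 (Rule 6).

Yes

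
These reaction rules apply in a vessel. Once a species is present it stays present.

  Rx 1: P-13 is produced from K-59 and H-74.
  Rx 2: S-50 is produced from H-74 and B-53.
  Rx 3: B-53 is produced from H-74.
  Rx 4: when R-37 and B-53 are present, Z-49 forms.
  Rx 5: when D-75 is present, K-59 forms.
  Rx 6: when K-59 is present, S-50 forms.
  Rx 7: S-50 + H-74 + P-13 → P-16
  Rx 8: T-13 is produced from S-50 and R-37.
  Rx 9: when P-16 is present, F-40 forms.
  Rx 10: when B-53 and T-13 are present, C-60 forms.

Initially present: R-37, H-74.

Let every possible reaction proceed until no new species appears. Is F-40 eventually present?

No

F-40 would need P-16 (Rx 9), but P-16 never forms.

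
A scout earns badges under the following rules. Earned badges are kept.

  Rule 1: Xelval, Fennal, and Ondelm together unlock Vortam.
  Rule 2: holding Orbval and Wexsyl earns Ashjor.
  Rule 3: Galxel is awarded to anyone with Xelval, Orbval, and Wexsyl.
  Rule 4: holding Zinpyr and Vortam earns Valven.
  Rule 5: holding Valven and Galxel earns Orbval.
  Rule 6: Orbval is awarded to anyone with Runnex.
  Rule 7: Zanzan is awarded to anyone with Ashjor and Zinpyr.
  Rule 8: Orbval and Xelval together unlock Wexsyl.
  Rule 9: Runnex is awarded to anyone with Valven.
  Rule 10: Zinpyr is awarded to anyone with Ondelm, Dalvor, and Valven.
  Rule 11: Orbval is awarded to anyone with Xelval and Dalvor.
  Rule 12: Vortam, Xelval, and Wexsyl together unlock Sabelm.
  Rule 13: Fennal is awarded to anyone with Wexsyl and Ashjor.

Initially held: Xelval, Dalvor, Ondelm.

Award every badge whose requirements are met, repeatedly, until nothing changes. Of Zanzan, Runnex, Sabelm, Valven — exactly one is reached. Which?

With Xelval and Dalvor, Orbval is earned (Rule 11).
With Orbval and Xelval, Wexsyl is earned (Rule 8).
With Orbval and Wexsyl, Ashjor is earned (Rule 2).
With Wexsyl and Ashjor, Fennal is earned (Rule 13).
With Xelval, Fennal, and Ondelm, Vortam is earned (Rule 1).
With Vortam, Xelval, and Wexsyl, Sabelm is earned (Rule 12).
Zanzan would need Ashjor and Zinpyr (Rule 7), but Zinpyr is never earned. Valven would need Zinpyr and Vortam (Rule 4), but Zinpyr is never earned. Runnex would need Valven (Rule 9), but Valven is never earned.

Sabelm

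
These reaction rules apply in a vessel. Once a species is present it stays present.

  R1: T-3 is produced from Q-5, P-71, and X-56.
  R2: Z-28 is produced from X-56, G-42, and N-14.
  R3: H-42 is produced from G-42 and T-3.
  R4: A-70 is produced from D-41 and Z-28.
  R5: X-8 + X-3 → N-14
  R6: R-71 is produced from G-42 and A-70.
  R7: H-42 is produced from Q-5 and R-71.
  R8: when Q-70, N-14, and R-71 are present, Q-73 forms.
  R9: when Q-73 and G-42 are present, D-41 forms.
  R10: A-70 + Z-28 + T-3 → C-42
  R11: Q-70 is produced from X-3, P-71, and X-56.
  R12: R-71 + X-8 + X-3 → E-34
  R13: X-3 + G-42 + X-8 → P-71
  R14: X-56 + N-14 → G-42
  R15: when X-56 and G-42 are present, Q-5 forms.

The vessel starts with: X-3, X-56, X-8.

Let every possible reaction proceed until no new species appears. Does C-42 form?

No

C-42 would need A-70, Z-28, and T-3 (R10), but A-70 never forms.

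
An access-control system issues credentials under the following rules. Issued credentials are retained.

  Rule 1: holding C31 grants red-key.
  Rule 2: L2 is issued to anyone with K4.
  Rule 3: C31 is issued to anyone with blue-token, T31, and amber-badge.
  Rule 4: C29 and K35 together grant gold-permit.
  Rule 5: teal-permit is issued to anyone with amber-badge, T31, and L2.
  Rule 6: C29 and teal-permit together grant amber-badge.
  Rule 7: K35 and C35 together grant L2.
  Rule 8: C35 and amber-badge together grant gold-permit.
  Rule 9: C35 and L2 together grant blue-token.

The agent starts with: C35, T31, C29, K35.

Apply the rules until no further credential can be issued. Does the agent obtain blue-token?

Yes

Holding K35 and C35 grants L2 (Rule 7).
Holding C35 and L2 grants blue-token (Rule 9).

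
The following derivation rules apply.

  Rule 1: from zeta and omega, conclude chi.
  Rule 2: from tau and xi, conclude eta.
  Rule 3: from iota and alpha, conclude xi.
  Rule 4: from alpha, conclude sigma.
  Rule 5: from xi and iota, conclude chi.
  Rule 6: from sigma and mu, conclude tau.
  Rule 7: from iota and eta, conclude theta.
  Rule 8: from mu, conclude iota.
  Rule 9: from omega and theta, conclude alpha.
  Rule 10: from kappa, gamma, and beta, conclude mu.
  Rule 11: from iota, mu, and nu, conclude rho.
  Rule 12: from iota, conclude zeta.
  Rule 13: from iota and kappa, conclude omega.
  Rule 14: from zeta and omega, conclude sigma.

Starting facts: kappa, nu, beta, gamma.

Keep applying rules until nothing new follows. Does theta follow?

theta would need iota and eta (Rule 7), but eta is never established.

No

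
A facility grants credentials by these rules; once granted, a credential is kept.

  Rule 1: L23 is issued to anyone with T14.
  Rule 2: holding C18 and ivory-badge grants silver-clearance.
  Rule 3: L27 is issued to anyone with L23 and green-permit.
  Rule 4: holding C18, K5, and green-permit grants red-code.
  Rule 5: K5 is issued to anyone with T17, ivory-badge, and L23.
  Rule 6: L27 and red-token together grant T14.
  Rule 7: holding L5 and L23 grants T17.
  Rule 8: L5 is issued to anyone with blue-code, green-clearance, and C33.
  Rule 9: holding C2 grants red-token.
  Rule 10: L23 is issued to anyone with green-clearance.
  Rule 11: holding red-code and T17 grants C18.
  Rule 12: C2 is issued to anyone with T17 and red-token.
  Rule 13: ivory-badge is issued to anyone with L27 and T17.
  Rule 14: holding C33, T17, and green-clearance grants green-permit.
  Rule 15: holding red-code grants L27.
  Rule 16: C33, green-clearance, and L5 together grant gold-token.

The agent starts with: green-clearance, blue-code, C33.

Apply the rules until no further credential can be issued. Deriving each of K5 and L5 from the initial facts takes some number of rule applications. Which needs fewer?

L5

L5: Holding blue-code, green-clearance, and C33 grants L5 (Rule 8). [1 rule application]
K5: Holding blue-code, green-clearance, and C33 grants L5 (Rule 8). Holding green-clearance grants L23 (Rule 10). Holding L5 and L23 grants T17 (Rule 7). Holding C33, T17, and green-clearance grants green-permit (Rule 14). Holding L23 and green-permit grants L27 (Rule 3). Holding L27 and T17 grants ivory-badge (Rule 13). Holding T17, ivory-badge, and L23 grants K5 (Rule 5). [7 rule applications]
L5 needs fewer.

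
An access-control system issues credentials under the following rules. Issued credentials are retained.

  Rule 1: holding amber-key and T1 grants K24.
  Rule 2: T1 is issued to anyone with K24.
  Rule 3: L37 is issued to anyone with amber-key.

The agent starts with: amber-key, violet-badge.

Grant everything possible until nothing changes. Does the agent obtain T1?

No

T1 would need K24 (Rule 2), but K24 is never granted.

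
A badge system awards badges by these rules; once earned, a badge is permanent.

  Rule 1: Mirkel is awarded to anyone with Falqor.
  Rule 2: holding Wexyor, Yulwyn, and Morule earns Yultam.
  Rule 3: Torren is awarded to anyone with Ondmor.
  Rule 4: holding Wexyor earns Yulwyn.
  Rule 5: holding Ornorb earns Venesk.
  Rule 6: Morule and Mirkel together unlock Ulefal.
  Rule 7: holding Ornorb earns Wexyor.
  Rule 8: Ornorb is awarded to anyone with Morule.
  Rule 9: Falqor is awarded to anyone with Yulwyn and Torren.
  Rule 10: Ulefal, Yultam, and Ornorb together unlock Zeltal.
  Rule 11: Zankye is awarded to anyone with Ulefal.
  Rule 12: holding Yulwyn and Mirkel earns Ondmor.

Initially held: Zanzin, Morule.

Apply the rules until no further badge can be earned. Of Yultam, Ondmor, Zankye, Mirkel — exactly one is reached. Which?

With Morule, Ornorb is earned (Rule 8).
With Ornorb, Wexyor is earned (Rule 7).
With Wexyor, Yulwyn is earned (Rule 4).
With Wexyor, Yulwyn, and Morule, Yultam is earned (Rule 2).
Mirkel would need Falqor (Rule 1), but Falqor is never earned. Zankye would need Ulefal (Rule 11), but Ulefal is never earned. Ondmor would need Yulwyn and Mirkel (Rule 12), but Mirkel is never earned.

Yultam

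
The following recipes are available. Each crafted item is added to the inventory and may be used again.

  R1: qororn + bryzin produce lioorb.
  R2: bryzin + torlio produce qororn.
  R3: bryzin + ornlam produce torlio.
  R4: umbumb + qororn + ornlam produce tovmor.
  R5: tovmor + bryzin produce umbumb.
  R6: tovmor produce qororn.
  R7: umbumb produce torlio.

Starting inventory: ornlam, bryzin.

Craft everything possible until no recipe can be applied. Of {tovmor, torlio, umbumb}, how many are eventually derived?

Using R3, bryzin and ornlam make torlio.
tovmor would need umbumb, qororn, and ornlam (R4), but umbumb is never obtained.
torlio: reached.
umbumb would need tovmor and bryzin (R5), but tovmor is never obtained.
Reached: torlio — 1 of the 3.

1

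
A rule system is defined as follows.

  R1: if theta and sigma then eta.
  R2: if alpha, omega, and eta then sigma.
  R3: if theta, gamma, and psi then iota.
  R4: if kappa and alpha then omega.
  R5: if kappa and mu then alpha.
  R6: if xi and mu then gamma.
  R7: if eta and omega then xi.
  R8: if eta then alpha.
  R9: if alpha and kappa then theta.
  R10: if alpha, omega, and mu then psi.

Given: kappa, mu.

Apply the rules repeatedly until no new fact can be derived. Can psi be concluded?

Yes

From kappa and mu, R5 gives alpha.
From kappa and alpha, R4 gives omega.
alpha, omega, and mu hold, so psi follows (R10).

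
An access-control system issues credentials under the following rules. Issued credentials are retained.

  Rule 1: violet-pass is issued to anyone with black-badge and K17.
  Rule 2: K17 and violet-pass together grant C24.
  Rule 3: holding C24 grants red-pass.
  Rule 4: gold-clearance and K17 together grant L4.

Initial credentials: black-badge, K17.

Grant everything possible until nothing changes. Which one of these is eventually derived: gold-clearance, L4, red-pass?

red-pass

Holding black-badge and K17 grants violet-pass (Rule 1).
Holding K17 and violet-pass grants C24 (Rule 2).
Holding C24 grants red-pass (Rule 3).
No rule produces gold-clearance, and it is not given. L4 would need gold-clearance and K17 (Rule 4), but gold-clearance is never granted.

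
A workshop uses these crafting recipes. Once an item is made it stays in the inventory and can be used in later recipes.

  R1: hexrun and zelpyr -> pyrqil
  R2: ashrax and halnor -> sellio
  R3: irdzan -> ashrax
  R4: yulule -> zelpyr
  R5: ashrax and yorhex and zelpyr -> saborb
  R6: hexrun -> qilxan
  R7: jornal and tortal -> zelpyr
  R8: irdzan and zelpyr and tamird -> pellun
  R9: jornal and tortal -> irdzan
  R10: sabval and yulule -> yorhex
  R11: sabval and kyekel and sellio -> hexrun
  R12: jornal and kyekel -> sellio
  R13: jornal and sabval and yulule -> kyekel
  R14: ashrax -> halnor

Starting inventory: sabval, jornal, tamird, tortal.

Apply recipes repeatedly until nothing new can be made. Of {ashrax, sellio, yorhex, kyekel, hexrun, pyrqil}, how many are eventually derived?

Using R9, jornal and tortal make irdzan.
Using R3, irdzan makes ashrax.
ashrax -> halnor (R14).
ashrax and halnor -> sellio (R2).
ashrax: reached.
sellio: reached.
yorhex would need sabval and yulule (R10), but yulule is never obtained.
kyekel would need jornal, sabval, and yulule (R13), but yulule is never obtained.
hexrun would need sabval, kyekel, and sellio (R11), but kyekel is never obtained.
pyrqil would need hexrun and zelpyr (R1), but hexrun is never obtained.
Reached: ashrax and sellio — 2 of the 6.

2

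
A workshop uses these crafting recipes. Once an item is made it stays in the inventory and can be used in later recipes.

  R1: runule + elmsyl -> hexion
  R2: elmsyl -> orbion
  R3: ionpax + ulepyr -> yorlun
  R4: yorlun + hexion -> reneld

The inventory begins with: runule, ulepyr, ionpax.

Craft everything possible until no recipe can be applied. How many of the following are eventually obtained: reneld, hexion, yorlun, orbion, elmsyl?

Using R3, ionpax and ulepyr make yorlun.
reneld would need yorlun and hexion (R4), but hexion is never obtained.
hexion would need runule and elmsyl (R1), but elmsyl is never obtained.
yorlun: reached.
orbion would need elmsyl (R2), but elmsyl is never obtained.
No rule produces elmsyl, and it is not given.
Reached: yorlun — 1 of the 5.

1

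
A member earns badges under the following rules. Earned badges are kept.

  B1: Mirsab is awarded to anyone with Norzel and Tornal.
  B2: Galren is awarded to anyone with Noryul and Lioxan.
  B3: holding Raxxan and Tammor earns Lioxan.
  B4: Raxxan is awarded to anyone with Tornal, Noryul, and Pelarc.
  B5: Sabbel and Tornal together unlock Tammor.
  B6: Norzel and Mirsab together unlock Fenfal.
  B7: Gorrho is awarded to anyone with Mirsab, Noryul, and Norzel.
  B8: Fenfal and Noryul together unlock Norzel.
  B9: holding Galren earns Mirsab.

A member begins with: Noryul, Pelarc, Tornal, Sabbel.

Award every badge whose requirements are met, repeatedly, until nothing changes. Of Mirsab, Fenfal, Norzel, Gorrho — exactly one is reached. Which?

With Tornal, Noryul, and Pelarc, Raxxan is earned (B4).
With Sabbel and Tornal, Tammor is earned (B5).
With Raxxan and Tammor, Lioxan is earned (B3).
With Noryul and Lioxan, Galren is earned (B2).
With Galren, Mirsab is earned (B9).
Norzel would need Fenfal and Noryul (B8), but Fenfal is never earned. Gorrho would need Mirsab, Noryul, and Norzel (B7), but Norzel is never earned. Fenfal would need Norzel and Mirsab (B6), but Norzel is never earned.

Mirsab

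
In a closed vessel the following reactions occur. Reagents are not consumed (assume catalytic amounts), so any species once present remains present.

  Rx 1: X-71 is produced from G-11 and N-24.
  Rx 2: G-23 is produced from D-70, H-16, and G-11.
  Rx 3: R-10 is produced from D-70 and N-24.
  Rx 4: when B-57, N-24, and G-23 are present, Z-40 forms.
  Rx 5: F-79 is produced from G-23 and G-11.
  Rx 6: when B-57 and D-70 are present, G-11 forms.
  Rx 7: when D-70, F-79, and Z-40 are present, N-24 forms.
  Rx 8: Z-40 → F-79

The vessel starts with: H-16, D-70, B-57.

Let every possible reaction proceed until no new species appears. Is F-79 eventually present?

Yes

B-57 and D-70 present → G-11 forms (Rx 6).
D-70, H-16, and G-11 present → G-23 forms (Rx 2).
G-23 and G-11 present → F-79 forms (Rx 5).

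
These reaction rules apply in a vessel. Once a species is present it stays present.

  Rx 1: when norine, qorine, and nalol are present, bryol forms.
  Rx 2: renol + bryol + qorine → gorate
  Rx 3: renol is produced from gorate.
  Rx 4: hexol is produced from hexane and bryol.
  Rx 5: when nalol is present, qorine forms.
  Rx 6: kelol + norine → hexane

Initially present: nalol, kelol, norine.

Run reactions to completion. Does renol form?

renol would need gorate (Rx 3), but gorate never forms.

No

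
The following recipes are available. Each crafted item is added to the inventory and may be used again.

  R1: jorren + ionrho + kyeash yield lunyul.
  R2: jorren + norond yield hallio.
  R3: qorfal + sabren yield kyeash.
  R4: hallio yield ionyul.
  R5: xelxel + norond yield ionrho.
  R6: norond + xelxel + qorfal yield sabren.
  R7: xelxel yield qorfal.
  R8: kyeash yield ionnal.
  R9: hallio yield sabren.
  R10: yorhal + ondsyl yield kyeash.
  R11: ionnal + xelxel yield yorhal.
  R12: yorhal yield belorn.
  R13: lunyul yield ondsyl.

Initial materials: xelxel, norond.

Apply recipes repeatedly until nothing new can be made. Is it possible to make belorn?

xelxel → qorfal (R7).
Using R6, norond, xelxel, and qorfal make sabren.
qorfal + sabren → kyeash (R3).
Using R8, kyeash makes ionnal.
Using R11, ionnal and xelxel make yorhal.
yorhal → belorn (R12).

Yes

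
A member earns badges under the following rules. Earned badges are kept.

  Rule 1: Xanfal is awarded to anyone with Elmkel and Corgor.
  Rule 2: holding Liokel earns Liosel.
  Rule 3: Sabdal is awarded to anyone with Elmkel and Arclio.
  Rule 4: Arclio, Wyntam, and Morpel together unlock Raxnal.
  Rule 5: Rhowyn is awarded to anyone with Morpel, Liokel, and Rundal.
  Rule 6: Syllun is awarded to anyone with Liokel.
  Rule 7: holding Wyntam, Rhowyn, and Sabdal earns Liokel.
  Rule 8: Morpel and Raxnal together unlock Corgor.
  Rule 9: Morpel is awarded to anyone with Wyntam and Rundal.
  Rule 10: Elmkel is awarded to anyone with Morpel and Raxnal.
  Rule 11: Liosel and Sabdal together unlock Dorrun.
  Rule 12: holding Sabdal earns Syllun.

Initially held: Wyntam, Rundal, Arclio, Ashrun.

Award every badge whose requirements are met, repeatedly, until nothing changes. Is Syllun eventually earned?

With Wyntam and Rundal, Morpel is earned (Rule 9).
With Arclio, Wyntam, and Morpel, Raxnal is earned (Rule 4).
With Morpel and Raxnal, Elmkel is earned (Rule 10).
With Elmkel and Arclio, Sabdal is earned (Rule 3).
With Sabdal, Syllun is earned (Rule 12).

Yes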